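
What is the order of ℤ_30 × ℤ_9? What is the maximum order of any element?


|ℤ_30 × ℤ_9| = 30 × 9 = 270
Max element order = lcm(30,9) = 90
Cyclic? No (gcd=3)

|ℤ_30×ℤ_9| = 270, max element order = 90


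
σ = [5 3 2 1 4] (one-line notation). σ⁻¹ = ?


To find σ⁻¹, swap domain and range:
σ(1) = 5 → σ⁻¹(5) = 1
σ(2) = 3 → σ⁻¹(3) = 2
σ(3) = 2 → σ⁻¹(2) = 3
σ(4) = 1 → σ⁻¹(1) = 4
σ(5) = 4 → σ⁻¹(4) = 5

σ⁻¹ = [4 3 2 5 1]


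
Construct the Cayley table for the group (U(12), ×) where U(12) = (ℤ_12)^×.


Elements: {1, 5, 7, 11}
Operation: multiplication mod 12
Entry (a, b) = (a × b) mod 12

Cayley table:
   |  1 |  5 |  7 | 11
 1 |  1 |  5 |  7 | 11
 5 |  5 |  1 | 11 |  7
 7 |  7 | 11 |  1 |  5
11 | 11 |  7 |  5 |  1


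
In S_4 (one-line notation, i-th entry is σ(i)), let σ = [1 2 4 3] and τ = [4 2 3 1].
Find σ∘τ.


σ∘τ: apply τ first, then σ
1 →τ 4 →σ 3
2 →τ 2 →σ 2
3 →τ 3 →σ 4
4 →τ 1 →σ 1

σ∘τ = [3 2 4 1]


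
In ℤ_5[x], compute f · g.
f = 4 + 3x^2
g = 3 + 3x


Expand and collect like terms; reduce coefficients mod 5:
x^0: 4·3 = 12 ≡ 2 (mod 5)
x^1: 4·3 + 0·3 = 12 ≡ 2 (mod 5)
x^2: 0·3 + 3·3 = 9 ≡ 4 (mod 5)
x^3: 3·3 = 9 ≡ 4 (mod 5)
Result: 2 + 2x + 4x^2 + 4x^3

f · g = 2 + 2x + 4x^2 + 4x^3


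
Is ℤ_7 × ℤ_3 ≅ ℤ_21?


Comparing ℤ_7 × ℤ_3 and ℤ_21:
gcd(7,3) = 1, so ℤ_7 × ℤ_3 ≅ ℤ_21 (CRT)

Yes, ℤ_7 × ℤ_3 ≅ ℤ_21


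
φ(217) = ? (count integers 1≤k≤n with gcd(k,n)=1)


Factor n: 217 = 7 × 31
φ(n) = n · ∏(1 - 1/p) over distinct primes p | n
φ(217) = 217 · (1 - 1/7) · (1 - 1/31) = 180

φ(217) = 180


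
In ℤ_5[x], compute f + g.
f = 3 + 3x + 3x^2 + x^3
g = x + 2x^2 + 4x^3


Add coefficients mod 5:
x^0: 3 + 0 = 3 (mod 5)
x^1: 3 + 1 = 4 (mod 5)
x^2: 3 + 2 = 0 (mod 5)
x^3: 1 + 4 = 0 (mod 5)
Result: 3 + 4x

f + g = 3 + 4x


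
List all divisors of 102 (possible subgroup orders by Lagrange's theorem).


Lagrange's theorem: |H| divides |G|
|G| = 102
Divisors of 102: 1, 2, 3, 6, 17, 34, 51, 102

Possible subgroup orders: {1, 2, 3, 6, 17, 34, 51, 102}


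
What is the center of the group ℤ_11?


Z(G) = {g ∈ G | gx = xg for all x ∈ G}
ℤ_11 is abelian, so Z(G) = G

Z(ℤ_11) = ℤ_11


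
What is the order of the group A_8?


|A_n| = n!/2 (even permutations)
|A_8| = 8!/2 = 40320/2 = 20160

|A_8| = 20160


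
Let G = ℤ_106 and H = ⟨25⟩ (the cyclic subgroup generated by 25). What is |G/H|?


|⟨25⟩| = n / gcd(25, 106) = 106 / 1 = 106
H is normal (ℤ_106 is abelian).
|G/H| = |G| / |H| = 106 / 106 = 1

|G/H| = 1


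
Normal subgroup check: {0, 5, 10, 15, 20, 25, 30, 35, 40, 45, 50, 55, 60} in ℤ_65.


H = {0, 5, 10, 15, 20, 25, 30, 35, 40, 45, 50, 55, 60} in ℤ_65
ℤ_65 is abelian; every subgroup of an abelian group is normal

Yes, normal subgroup


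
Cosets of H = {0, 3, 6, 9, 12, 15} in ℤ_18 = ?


H = {0, 3, 6, 9, 12, 15}, |H| = 6
Number of cosets = |G|/|H| = 18/6 = 3
0 + H = {0, 3, 6, 9, 12, 15}
1 + H = {1, 4, 7, 10, 13, 16}
2 + H = {2, 5, 8, 11, 14, 17}

Cosets: 0+H={0,3,6,9,12,15}; 1+H={1,4,7,10,13,16}; 2+H={2,5,8,11,14,17}


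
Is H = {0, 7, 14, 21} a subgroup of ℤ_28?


Subgroup test for H = {0, 7, 14, 21} in (ℤ_28, +):
(1) 0 ∈ H? Yes
(2) Closure: for all a,b ∈ H, (a+b) mod 28 ∈ H? Yes
(3) Inverses: for all a ∈ H, -a mod 28 ∈ H? Yes

Yes, H is a subgroup of ℤ_28


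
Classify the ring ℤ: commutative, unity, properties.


integers form a commutative ring with unity 1; no zero divisors
Commutative: Yes
Integral domain: Yes
Has unity: Yes

ℤ: Commutative=Yes, Unity=Yes


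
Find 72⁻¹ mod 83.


Use the extended Euclidean algorithm to write 1 = 72·s + 83·t; then s mod 83 is the inverse.
Euclidean algorithm:
  72 = 0·83 + 72
  83 = 1·72 + 11
  72 = 6·11 + 6
  11 = 1·6 + 5
  6 = 1·5 + 1
  5 = 5·1 + 0
gcd(72,83) = 1
Back-substitution gives: 72·(15) + 83·(-13) = 1
So 72⁻¹ ≡ 15 ≡ 15 (mod 83)
Check: 72 × 15 = 1080 ≡ 1 (mod 83) ✓

72⁻¹ ≡ 15 (mod 83)


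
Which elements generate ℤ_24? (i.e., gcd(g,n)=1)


g generates ℤ_n iff gcd(g,n) = 1
Prime factors of 24: 2, 3
Generators are g ∈ {1,...,23} not divisible by any of these primes.
Generators: {1, 5, 7, 11, 13, 17, 19, 23}
Number of generators = φ(24) = 8

Generators of ℤ_24 = {1, 5, 7, 11, 13, 17, 19, 23}


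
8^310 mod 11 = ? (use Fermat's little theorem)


Fermat's little theorem: if p is prime and gcd(a,p)=1, then a^(p-1) ≡ 1 (mod p)
p = 11 is prime, gcd(8,11) = 1
Reduce exponent: 310 mod 10 = 0
So 8^310 ≡ 8^0 (mod 11)
8^0 = 1

8^310 ≡ 1 (mod 11)


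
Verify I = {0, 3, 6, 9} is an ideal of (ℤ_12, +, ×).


Check ideal conditions for I = {0, 3, 6, 9} in ℤ_12:
(1) I is an additive subgroup? Yes
(2) For r ∈ ℤ_12 and a ∈ I: r·a ∈ I? Yes

Yes, I is an ideal of ℤ_12


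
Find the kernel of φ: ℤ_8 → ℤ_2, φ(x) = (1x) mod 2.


Kernel = preimage of identity
ker(φ) = {x ∈ ℤ_8 : 1x ≡ 0 (mod 2)}. Since 2 | 8, φ is well-defined. The kernel is the cyclic subgroup ⟨2⟩ of ℤ_8 (order 4), i.e. {0, 2, 4, 6}

ker(φ) = {0, 2, 4, 6}


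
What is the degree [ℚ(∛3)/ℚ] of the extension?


∛3 has minimal polynomial x³ - 3 (irreducible over ℚ since 3 is not a perfect cube)

[ℚ(∛3)/ℚ] = 3


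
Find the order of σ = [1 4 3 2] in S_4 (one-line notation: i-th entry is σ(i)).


Cycle decomposition: (2 4)
Cycle lengths: 2
Order = lcm(2) = 2

ord(σ) = 2


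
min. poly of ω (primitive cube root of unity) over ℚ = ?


ω satisfies x² + x + 1 = 0 (the cyclotomic polynomial Φ₃)

Minimal polynomial: x² + x + 1


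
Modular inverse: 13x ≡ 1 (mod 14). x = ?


Use the extended Euclidean algorithm to write 1 = 13·s + 14·t; then s mod 14 is the inverse.
Euclidean algorithm:
  13 = 0·14 + 13
  14 = 1·13 + 1
  13 = 13·1 + 0
gcd(13,14) = 1
Back-substitution gives: 13·(-1) + 14·(1) = 1
So 13⁻¹ ≡ -1 ≡ 13 (mod 14)
Check: 13 × 13 = 169 ≡ 1 (mod 14) ✓

13⁻¹ ≡ 13 (mod 14)


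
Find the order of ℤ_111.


ℤ_n has n elements.

|ℤ_111| = 111


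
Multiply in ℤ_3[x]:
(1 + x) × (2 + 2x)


Expand and collect like terms; reduce coefficients mod 3:
x^0: 1·2 = 2 ≡ 2 (mod 3)
x^1: 1·2 + 1·2 = 4 ≡ 1 (mod 3)
x^2: 1·2 = 2 ≡ 2 (mod 3)
Result: 2 + x + 2x^2

f · g = 2 + x + 2x^2


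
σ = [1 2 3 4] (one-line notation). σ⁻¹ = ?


To find σ⁻¹, swap domain and range:
σ(1) = 1 → σ⁻¹(1) = 1
σ(2) = 2 → σ⁻¹(2) = 2
σ(3) = 3 → σ⁻¹(3) = 3
σ(4) = 4 → σ⁻¹(4) = 4

σ⁻¹ = [1 2 3 4]


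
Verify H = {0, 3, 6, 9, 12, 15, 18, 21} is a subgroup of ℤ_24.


Subgroup test for H = {0, 3, 6, 9, 12, 15, 18, 21} in (ℤ_24, +):
(1) 0 ∈ H? Yes
(2) Closure: for all a,b ∈ H, (a+b) mod 24 ∈ H? Yes
(3) Inverses: for all a ∈ H, -a mod 24 ∈ H? Yes

Yes, H is a subgroup of ℤ_24


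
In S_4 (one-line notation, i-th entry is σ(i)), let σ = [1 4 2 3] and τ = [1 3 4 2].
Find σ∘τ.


σ∘τ: apply τ first, then σ
1 →τ 1 →σ 1
2 →τ 3 →σ 2
3 →τ 4 →σ 3
4 →τ 2 →σ 4

σ∘τ = [1 2 3 4]


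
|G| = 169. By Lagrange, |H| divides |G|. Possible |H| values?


Lagrange's theorem: |H| divides |G|
|G| = 169
Divisors of 169: 1, 13, 169

Possible subgroup orders: {1, 13, 169}


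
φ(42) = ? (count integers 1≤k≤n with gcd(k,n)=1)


Factor n: 42 = 2 × 3 × 7
φ(n) = n · ∏(1 - 1/p) over distinct primes p | n
φ(42) = 42 · (1 - 1/2) · (1 - 1/3) · (1 - 1/7) = 12

φ(42) = 12


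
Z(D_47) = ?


Z(G) = {g ∈ G | gx = xg for all x ∈ G}
For odd n, Z(D_n) = {e}: no nontrivial rotation commutes with all reflections

Z(D_47) = {e}


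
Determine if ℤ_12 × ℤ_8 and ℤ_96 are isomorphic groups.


Comparing ℤ_12 × ℤ_8 and ℤ_96:
gcd(12,8) = 4 ≠ 1. Max element order in ℤ_12×ℤ_8 is lcm(12,8) = 24 < 96, so it has no element of order 96

No, ℤ_12 × ℤ_8 ≇ ℤ_96


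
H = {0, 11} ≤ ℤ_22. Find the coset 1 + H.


1 + H = {1 + h (mod 22) : h ∈ H}
1+0=1, 1+11=12

1 + H = {1, 12}


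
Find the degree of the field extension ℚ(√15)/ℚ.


√15 has minimal polynomial x² - 15 (irreducible over ℚ since 15 is squarefree)

[ℚ(√15)/ℚ] = 2


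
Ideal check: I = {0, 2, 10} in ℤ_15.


Check ideal conditions for I = {0, 2, 10} in ℤ_15:
(1) I is an additive subgroup? No
(2) For r ∈ ℤ_15 and a ∈ I: r·a ∈ I? No  [counterexample: r=2, a=2, r·a mod 15 = 4 ∉ I]

No, I is not an ideal of ℤ_15


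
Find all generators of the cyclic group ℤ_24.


g generates ℤ_n iff gcd(g,n) = 1
Prime factors of 24: 2, 3
Generators are g ∈ {1,...,23} not divisible by any of these primes.
Generators: {1, 5, 7, 11, 13, 17, 19, 23}
Number of generators = φ(24) = 8

Generators of ℤ_24 = {1, 5, 7, 11, 13, 17, 19, 23}


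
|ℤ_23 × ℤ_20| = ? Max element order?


|ℤ_23 × ℤ_20| = 23 × 20 = 460
Max element order = lcm(23,20) = 460
Cyclic? Yes (gcd=1)

|ℤ_23×ℤ_20| = 460, max element order = 460


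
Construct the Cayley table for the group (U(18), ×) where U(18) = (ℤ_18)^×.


Elements: {1, 5, 7, 11, 13, 17}
Operation: multiplication mod 18
Entry (a, b) = (a × b) mod 18

Cayley table:
   |  1 |  5 |  7 | 11 | 13 | 17
 1 |  1 |  5 |  7 | 11 | 13 | 17
 5 |  5 |  7 | 17 |  1 | 11 | 13
 7 |  7 | 17 | 13 |  5 |  1 | 11
11 | 11 |  1 |  5 | 13 | 17 |  7
13 | 13 | 11 |  1 | 17 |  7 |  5
17 | 17 | 13 | 11 |  7 |  5 |  1


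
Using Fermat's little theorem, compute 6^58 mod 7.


Fermat's little theorem: if p is prime and gcd(a,p)=1, then a^(p-1) ≡ 1 (mod p)
p = 7 is prime, gcd(6,7) = 1
Reduce exponent: 58 mod 6 = 4
So 6^58 ≡ 6^4 (mod 7)
6^4 mod 7 = 1

6^58 ≡ 1 (mod 7)


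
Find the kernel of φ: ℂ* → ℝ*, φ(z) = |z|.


Kernel = preimage of identity
ker(φ) = {z ∈ ℂ* | |z| = 1} = unit circle S¹

ker(φ) = S¹ (unit circle)


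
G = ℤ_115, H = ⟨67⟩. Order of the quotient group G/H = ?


|⟨67⟩| = n / gcd(67, 115) = 115 / 1 = 115
H is normal (ℤ_115 is abelian).
|G/H| = |G| / |H| = 115 / 115 = 1

|G/H| = 1


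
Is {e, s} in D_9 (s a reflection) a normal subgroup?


H = {e, s} in D_9 (s a reflection)
r·s·r⁻¹ = sr⁻² ≠ s for n ≥ 3, so {e, s} is not closed under conjugation

No, not a normal subgroup


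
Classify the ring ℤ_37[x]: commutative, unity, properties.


ℤ_37 is a field (n prime), so ℤ_37[x] is a commutative integral domain with unity
Commutative: Yes
Integral domain: Yes
Has unity: Yes

ℤ_37[x]: Commutative=Yes, Unity=Yes


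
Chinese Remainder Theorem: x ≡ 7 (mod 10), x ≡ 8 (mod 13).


m₁ = 10, m₂ = 13, gcd = 1, so CRT applies. M = m₁·m₂ = 130
Let M₁ = M/m₁ = 13, M₂ = M/m₂ = 10
Find y₁ ≡ M₁⁻¹ (mod m₁): 13⁻¹ ≡ 7 (mod 10)
Find y₂ ≡ M₂⁻¹ (mod m₂): 10⁻¹ ≡ 4 (mod 13)
x = a₁·M₁·y₁ + a₂·M₂·y₂ = 7·13·7 + 8·10·4 = 957
Reduce mod 130: x ≡ 47
Check: 47 mod 10 = 7 ✓, 47 mod 13 = 8 ✓

x ≡ 47 (mod 130)


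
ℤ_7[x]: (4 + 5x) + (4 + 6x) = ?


Add coefficients mod 7:
x^0: 4 + 4 = 1 (mod 7)
x^1: 5 + 6 = 4 (mod 7)
Result: 1 + 4x

f + g = 1 + 4x


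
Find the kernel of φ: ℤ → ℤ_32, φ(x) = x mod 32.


Kernel = preimage of identity
ker(φ) = {x ∈ ℤ : x ≡ 0 (mod 32)} = 32ℤ = {0, ±32, ±64, ...}

ker(φ) = 32ℤ


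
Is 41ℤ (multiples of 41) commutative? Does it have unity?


41ℤ is a commutative ring under +,× but has no multiplicative identity (1 ∉ 41ℤ); it has no zero divisors, but without unity it is not an integral domain
Commutative: Yes
Integral domain: No
Has unity: No

41ℤ (multiples of 41): Commutative=Yes, Unity=No


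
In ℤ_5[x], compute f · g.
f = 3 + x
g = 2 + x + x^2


Expand and collect like terms; reduce coefficients mod 5:
x^0: 3·2 = 6 ≡ 1 (mod 5)
x^1: 3·1 + 1·2 = 5 ≡ 0 (mod 5)
x^2: 3·1 + 1·1 = 4 ≡ 4 (mod 5)
x^3: 1·1 = 1 ≡ 1 (mod 5)
Result: 1 + 4x^2 + x^3

f · g = 1 + 4x^2 + x^3


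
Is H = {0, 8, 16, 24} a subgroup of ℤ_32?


Subgroup test for H = {0, 8, 16, 24} in (ℤ_32, +):
(1) 0 ∈ H? Yes
(2) Closure: for all a,b ∈ H, (a+b) mod 32 ∈ H? Yes
(3) Inverses: for all a ∈ H, -a mod 32 ∈ H? Yes

Yes, H is a subgroup of ℤ_32


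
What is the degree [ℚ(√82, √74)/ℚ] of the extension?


[ℚ(√82,√74):ℚ] = [ℚ(√82,√74):ℚ(√82)]·[ℚ(√82):ℚ] = 2·2 = 4

[ℚ(√82, √74)/ℚ] = 4


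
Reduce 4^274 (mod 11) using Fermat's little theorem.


Fermat's little theorem: if p is prime and gcd(a,p)=1, then a^(p-1) ≡ 1 (mod p)
p = 11 is prime, gcd(4,11) = 1
Reduce exponent: 274 mod 10 = 4
So 4^274 ≡ 4^4 (mod 11)
4^4 mod 11 = 3

4^274 ≡ 3 (mod 11)


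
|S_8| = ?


|S_n| = n! (number of permutations of n symbols)
|S_8| = 8! = 40320

|S_8| = 40320


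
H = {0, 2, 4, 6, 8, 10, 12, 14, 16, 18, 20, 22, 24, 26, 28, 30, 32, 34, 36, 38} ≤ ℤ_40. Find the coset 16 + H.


16 + H = {16 + h (mod 40) : h ∈ H}
16+0=16, 16+2=18, 16+4=20, 16+6=22, 16+8=24, 16+10=26, 16+12=28, 16+14=30, 16+16=32, 16+18=34, 16+20=36, 16+22=38, 16+24=0, 16+26=2, 16+28=4, 16+30=6, 16+32=8, 16+34=10, 16+36=12, 16+38=14
16 + H = {0, 2, 4, 6, 8, 10, 12, 14, 16, 18, 20, 22, 24, 26, 28, 30, 32, 34, 36, 38} = 0 + H

16 + H = {0, 2, 4, 6, 8, 10, 12, 14, 16, 18, 20, 22, 24, 26, 28, 30, 32, 34, 36, 38}


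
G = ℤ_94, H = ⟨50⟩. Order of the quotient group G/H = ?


|⟨50⟩| = n / gcd(50, 94) = 94 / 2 = 47
H is normal (ℤ_94 is abelian).
|G/H| = |G| / |H| = 94 / 47 = 2

|G/H| = 2


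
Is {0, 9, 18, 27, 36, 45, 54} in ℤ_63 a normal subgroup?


H = {0, 9, 18, 27, 36, 45, 54} in ℤ_63
ℤ_63 is abelian; every subgroup of an abelian group is normal

Yes, normal subgroup


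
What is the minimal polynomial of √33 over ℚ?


√33 satisfies x² - 33 = 0, irreducible over ℚ since 33 is squarefree

Minimal polynomial: x² - 33


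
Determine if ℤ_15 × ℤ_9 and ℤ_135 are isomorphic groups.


Comparing ℤ_15 × ℤ_9 and ℤ_135:
gcd(15,9) = 3 ≠ 1. Max element order in ℤ_15×ℤ_9 is lcm(15,9) = 45 < 135, so it has no element of order 135

No, ℤ_15 × ℤ_9 ≇ ℤ_135


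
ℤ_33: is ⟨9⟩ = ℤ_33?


g generates ℤ_n iff gcd(g, n) = 1
gcd(9, 33) = 3
Since gcd = 3 ≠ 1, ⟨9⟩ has order 11 < 33, so 9 is not a generator.

No, 9 does not generate ℤ_33


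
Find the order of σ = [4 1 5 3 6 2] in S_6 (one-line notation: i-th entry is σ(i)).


Cycle decomposition: (1 4 3 5 6 2)
Cycle lengths: 6
Order = lcm(6) = 6

ord(σ) = 6


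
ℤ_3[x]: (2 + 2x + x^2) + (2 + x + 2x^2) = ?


Add coefficients mod 3:
x^0: 2 + 2 = 1 (mod 3)
x^1: 2 + 1 = 0 (mod 3)
x^2: 1 + 2 = 0 (mod 3)
Result: 1

f + g = 1


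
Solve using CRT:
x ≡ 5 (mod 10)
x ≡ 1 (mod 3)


m₁ = 10, m₂ = 3, gcd = 1, so CRT applies. M = m₁·m₂ = 30
Let M₁ = M/m₁ = 3, M₂ = M/m₂ = 10
Find y₁ ≡ M₁⁻¹ (mod m₁): 3⁻¹ ≡ 7 (mod 10)
Find y₂ ≡ M₂⁻¹ (mod m₂): 10⁻¹ ≡ 1 (mod 3)
x = a₁·M₁·y₁ + a₂·M₂·y₂ = 5·3·7 + 1·10·1 = 115
Reduce mod 30: x ≡ 25
Check: 25 mod 10 = 5 ✓, 25 mod 3 = 1 ✓

x ≡ 25 (mod 30)


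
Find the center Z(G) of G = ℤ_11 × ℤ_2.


Z(G) = {g ∈ G | gx = xg for all x ∈ G}
Direct product of abelian groups is abelian, so Z(G) = G

Z(ℤ_11 × ℤ_2) = ℤ_11 × ℤ_2


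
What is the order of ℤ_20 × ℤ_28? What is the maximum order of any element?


|ℤ_20 × ℤ_28| = 20 × 28 = 560
Max element order = lcm(20,28) = 140
Cyclic? No (gcd=4)

|ℤ_20×ℤ_28| = 560, max element order = 140


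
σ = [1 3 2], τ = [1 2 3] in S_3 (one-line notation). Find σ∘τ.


σ∘τ: apply τ first, then σ
1 →τ 1 →σ 1
2 →τ 2 →σ 3
3 →τ 3 →σ 2

σ∘τ = [1 3 2]


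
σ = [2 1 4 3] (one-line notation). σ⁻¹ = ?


To find σ⁻¹, swap domain and range:
σ(1) = 2 → σ⁻¹(2) = 1
σ(2) = 1 → σ⁻¹(1) = 2
σ(3) = 4 → σ⁻¹(4) = 3
σ(4) = 3 → σ⁻¹(3) = 4

σ⁻¹ = [2 1 4 3]


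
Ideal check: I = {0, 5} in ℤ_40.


Check ideal conditions for I = {0, 5} in ℤ_40:
(1) I is an additive subgroup? No
(2) For r ∈ ℤ_40 and a ∈ I: r·a ∈ I? No  [counterexample: r=2, a=5, r·a mod 40 = 10 ∉ I]

No, I is not an ideal of ℤ_40


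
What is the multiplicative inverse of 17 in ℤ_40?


Use the extended Euclidean algorithm to write 1 = 17·s + 40·t; then s mod 40 is the inverse.
Euclidean algorithm:
  17 = 0·40 + 17
  40 = 2·17 + 6
  17 = 2·6 + 5
  6 = 1·5 + 1
  5 = 5·1 + 0
gcd(17,40) = 1
Back-substitution gives: 17·(-7) + 40·(3) = 1
So 17⁻¹ ≡ -7 ≡ 33 (mod 40)
Check: 17 × 33 = 561 ≡ 1 (mod 40) ✓

17⁻¹ ≡ 33 (mod 40)


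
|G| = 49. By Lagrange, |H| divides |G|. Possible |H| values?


Lagrange's theorem: |H| divides |G|
|G| = 49
Divisors of 49: 1, 7, 49

Possible subgroup orders: {1, 7, 49}


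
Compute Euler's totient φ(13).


φ(n) = count of k ∈ {1,...,n} with gcd(k,n)=1
Coprimes to 13: {1, 2, 3, 4, 5, 6, 7, 8, 9, 10, 11, 12}
Count: 12

φ(13) = 12


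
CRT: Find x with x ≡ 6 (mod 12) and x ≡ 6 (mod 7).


m₁ = 12, m₂ = 7, gcd = 1, so CRT applies. M = m₁·m₂ = 84
Let M₁ = M/m₁ = 7, M₂ = M/m₂ = 12
Find y₁ ≡ M₁⁻¹ (mod m₁): 7⁻¹ ≡ 7 (mod 12)
Find y₂ ≡ M₂⁻¹ (mod m₂): 12⁻¹ ≡ 3 (mod 7)
x = a₁·M₁·y₁ + a₂·M₂·y₂ = 6·7·7 + 6·12·3 = 510
Reduce mod 84: x ≡ 6
Check: 6 mod 12 = 6 ✓, 6 mod 7 = 6 ✓

x ≡ 6 (mod 84)


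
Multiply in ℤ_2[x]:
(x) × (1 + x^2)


Expand and collect like terms; reduce coefficients mod 2:
x^0: 0·1 = 0 ≡ 0 (mod 2)
x^1: 0·0 + 1·1 = 1 ≡ 1 (mod 2)
x^2: 0·1 + 1·0 = 0 ≡ 0 (mod 2)
x^3: 1·1 = 1 ≡ 1 (mod 2)
Result: x + x^3

f · g = x + x^3


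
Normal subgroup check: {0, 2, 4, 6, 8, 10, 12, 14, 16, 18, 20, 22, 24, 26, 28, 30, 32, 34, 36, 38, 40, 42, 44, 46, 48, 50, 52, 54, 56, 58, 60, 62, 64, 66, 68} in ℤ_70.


H = {0, 2, 4, 6, 8, 10, 12, 14, 16, 18, 20, 22, 24, 26, 28, 30, 32, 34, 36, 38, 40, 42, 44, 46, 48, 50, 52, 54, 56, 58, 60, 62, 64, 66, 68} in ℤ_70
ℤ_70 is abelian; every subgroup of an abelian group is normal

Yes, normal subgroup


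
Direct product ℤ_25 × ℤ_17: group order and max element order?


|ℤ_25 × ℤ_17| = 25 × 17 = 425
Max element order = lcm(25,17) = 425
Cyclic? Yes (gcd=1)

|ℤ_25×ℤ_17| = 425, max element order = 425


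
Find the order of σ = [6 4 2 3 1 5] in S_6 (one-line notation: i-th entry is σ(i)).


Cycle decomposition: (1 6 5) (2 4 3)
Cycle lengths: 3, 3
Order = lcm(3, 3) = 3

ord(σ) = 3


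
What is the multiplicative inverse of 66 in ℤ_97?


Use the extended Euclidean algorithm to write 1 = 66·s + 97·t; then s mod 97 is the inverse.
Euclidean algorithm:
  66 = 0·97 + 66
  97 = 1·66 + 31
  66 = 2·31 + 4
  31 = 7·4 + 3
  4 = 1·3 + 1
  3 = 3·1 + 0
gcd(66,97) = 1
Back-substitution gives: 66·(25) + 97·(-17) = 1
So 66⁻¹ ≡ 25 ≡ 25 (mod 97)
Check: 66 × 25 = 1650 ≡ 1 (mod 97) ✓

66⁻¹ ≡ 25 (mod 97)


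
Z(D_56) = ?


Z(G) = {g ∈ G | gx = xg for all x ∈ G}
For even n, Z(D_n) = {e, r^(n/2)}: the 180° rotation r^28 commutes with every reflection and rotation

Z(D_56) = {e, r^28}


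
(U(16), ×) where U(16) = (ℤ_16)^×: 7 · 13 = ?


Operation: multiplication mod 16
7 · 13 = (a × b) mod 16 with a = 7, b = 13

7 · 13 = 11


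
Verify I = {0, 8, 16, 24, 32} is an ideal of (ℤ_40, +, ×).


Check ideal conditions for I = {0, 8, 16, 24, 32} in ℤ_40:
(1) I is an additive subgroup? Yes
(2) For r ∈ ℤ_40 and a ∈ I: r·a ∈ I? Yes

Yes, I is an ideal of ℤ_40


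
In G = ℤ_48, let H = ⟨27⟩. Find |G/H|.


|⟨27⟩| = n / gcd(27, 48) = 48 / 3 = 16
H is normal (ℤ_48 is abelian).
|G/H| = |G| / |H| = 48 / 16 = 3

|G/H| = 3


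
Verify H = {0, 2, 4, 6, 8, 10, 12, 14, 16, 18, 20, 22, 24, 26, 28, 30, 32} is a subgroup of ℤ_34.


Subgroup test for H = {0, 2, 4, 6, 8, 10, 12, 14, 16, 18, 20, 22, 24, 26, 28, 30, 32} in (ℤ_34, +):
(1) 0 ∈ H? Yes
(2) Closure: for all a,b ∈ H, (a+b) mod 34 ∈ H? Yes
(3) Inverses: for all a ∈ H, -a mod 34 ∈ H? Yes

Yes, H is a subgroup of ℤ_34


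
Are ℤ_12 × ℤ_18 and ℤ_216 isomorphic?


Comparing ℤ_12 × ℤ_18 and ℤ_216:
gcd(12,18) = 6 ≠ 1. Max element order in ℤ_12×ℤ_18 is lcm(12,18) = 36 < 216, so it has no element of order 216

No, ℤ_12 × ℤ_18 ≇ ℤ_216


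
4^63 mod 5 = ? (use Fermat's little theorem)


Fermat's little theorem: if p is prime and gcd(a,p)=1, then a^(p-1) ≡ 1 (mod p)
p = 5 is prime, gcd(4,5) = 1
Reduce exponent: 63 mod 4 = 3
So 4^63 ≡ 4^3 (mod 5)
4^3 mod 5 = 4

4^63 ≡ 4 (mod 5)


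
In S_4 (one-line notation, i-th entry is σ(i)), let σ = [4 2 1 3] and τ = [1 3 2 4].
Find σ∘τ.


σ∘τ: apply τ first, then σ
1 →τ 1 →σ 4
2 →τ 3 →σ 1
3 →τ 2 →σ 2
4 →τ 4 →σ 3

σ∘τ = [4 1 2 3]


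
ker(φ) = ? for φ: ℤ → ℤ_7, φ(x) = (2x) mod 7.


Kernel = preimage of identity
ker(φ) = {x ∈ ℤ : 2x ≡ 0 (mod 7)}. gcd(2,7) = 1, so 2x ≡ 0 (mod 7) ⟺ x ≡ 0 (mod 7/1 = 7). Hence ker(φ) = 7ℤ

ker(φ) = 7ℤ


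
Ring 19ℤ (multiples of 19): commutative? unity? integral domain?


19ℤ is a commutative ring under +,× but has no multiplicative identity (1 ∉ 19ℤ); it has no zero divisors, but without unity it is not an integral domain
Commutative: Yes
Integral domain: No
Has unity: No

19ℤ (multiples of 19): Commutative=Yes, Unity=No


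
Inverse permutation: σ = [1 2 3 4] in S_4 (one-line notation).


To find σ⁻¹, swap domain and range:
σ(1) = 1 → σ⁻¹(1) = 1
σ(2) = 2 → σ⁻¹(2) = 2
σ(3) = 3 → σ⁻¹(3) = 3
σ(4) = 4 → σ⁻¹(4) = 4

σ⁻¹ = [1 2 3 4]


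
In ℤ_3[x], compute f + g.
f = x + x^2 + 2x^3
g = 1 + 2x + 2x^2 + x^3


Add coefficients mod 3:
x^0: 0 + 1 = 1 (mod 3)
x^1: 1 + 2 = 0 (mod 3)
x^2: 1 + 2 = 0 (mod 3)
x^3: 2 + 1 = 0 (mod 3)
Result: 1

f + g = 1


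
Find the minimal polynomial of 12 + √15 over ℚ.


Let α = 12 + √15. Then α - 12 = √15, so (α - 12)² = 15, giving α² - 24α + 129 = 0. Degree 2 and α ∉ ℚ, so this is the minimal polynomial.

Minimal polynomial: x² - 24x + 129


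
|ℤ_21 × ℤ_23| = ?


|A × B| = |A| · |B|
|ℤ_21 × ℤ_23| = 21 × 23 = 483

|ℤ_21 × ℤ_23| = 483


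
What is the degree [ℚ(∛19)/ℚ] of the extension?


∛19 has minimal polynomial x³ - 19 (irreducible over ℚ since 19 is not a perfect cube)

[ℚ(∛19)/ℚ] = 3


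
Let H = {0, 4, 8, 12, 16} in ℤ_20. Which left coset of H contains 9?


9 + H = {9 + h (mod 20) : h ∈ H}
9+0=9, 9+4=13, 9+8=17, 9+12=1, 9+16=5
9 + H = {1, 5, 9, 13, 17} = 1 + H

9 + H = {1, 5, 9, 13, 17}


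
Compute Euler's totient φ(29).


φ(n) = count of k ∈ {1,...,n} with gcd(k,n)=1
Coprimes to 29: {1, 2, 3, 4, 5, 6, 7, 8, 9, 10, 11, 12, 13, 14, 15, 16, 17, 18, 19, 20, 21, 22, 23, 24, 25, 26, 27, 28}
Count: 28

φ(29) = 28


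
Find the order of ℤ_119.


ℤ_n has n elements.

|ℤ_119| = 119


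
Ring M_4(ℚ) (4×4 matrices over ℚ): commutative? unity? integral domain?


Matrix multiplication is non-commutative for n ≥ 2; the identity matrix I is the unity; singular matrices give zero divisors, so not an integral domain
Commutative: No
Integral domain: No
Has unity: Yes

M_4(ℚ) (4×4 matrices over ℚ): Commutative=No, Unity=Yes


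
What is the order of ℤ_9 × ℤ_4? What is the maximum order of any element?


|ℤ_9 × ℤ_4| = 9 × 4 = 36
Max element order = lcm(9,4) = 36
Cyclic? Yes (gcd=1)

|ℤ_9×ℤ_4| = 36, max element order = 36


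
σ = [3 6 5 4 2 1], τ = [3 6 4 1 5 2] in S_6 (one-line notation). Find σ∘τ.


σ∘τ: apply τ first, then σ
1 →τ 3 →σ 5
2 →τ 6 →σ 1
3 →τ 4 →σ 4
4 →τ 1 →σ 3
5 →τ 5 →σ 2
6 →τ 2 →σ 6

σ∘τ = [5 1 4 3 2 6]


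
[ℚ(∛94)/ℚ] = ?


∛94 has minimal polynomial x³ - 94 (irreducible over ℚ since 94 is not a perfect cube)

[ℚ(∛94)/ℚ] = 3


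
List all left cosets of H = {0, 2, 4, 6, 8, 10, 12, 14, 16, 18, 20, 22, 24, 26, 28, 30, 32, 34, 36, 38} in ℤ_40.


H = {0, 2, 4, 6, 8, 10, 12, 14, 16, 18, 20, 22, 24, 26, 28, 30, 32, 34, 36, 38}, |H| = 20
Number of cosets = |G|/|H| = 40/20 = 2
0 + H = {0, 2, 4, 6, 8, 10, 12, 14, 16, 18, 20, 22, 24, 26, 28, 30, 32, 34, 36, 38}
1 + H = {1, 3, 5, 7, 9, 11, 13, 15, 17, 19, 21, 23, 25, 27, 29, 31, 33, 35, 37, 39}

Cosets: 0+H={0,2,4,6,8,10,12,14,16,18,20,22,24,26,28,30,32,34,36,38}; 1+H={1,3,5,7,9,11,13,15,17,19,21,23,25,27,29,31,33,35,37,39}


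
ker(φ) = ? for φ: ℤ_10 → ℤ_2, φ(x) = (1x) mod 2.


Kernel = preimage of identity
ker(φ) = {x ∈ ℤ_10 : 1x ≡ 0 (mod 2)}. Since 2 | 10, φ is well-defined. The kernel is the cyclic subgroup ⟨2⟩ of ℤ_10 (order 5), i.e. {0, 2, 4, 6, 8}

ker(φ) = {0, 2, 4, 6, 8}


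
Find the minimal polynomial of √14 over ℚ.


√14 satisfies x² - 14 = 0, irreducible over ℚ since 14 is squarefree

Minimal polynomial: x² - 14


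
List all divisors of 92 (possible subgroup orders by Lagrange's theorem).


Lagrange's theorem: |H| divides |G|
|G| = 92
Divisors of 92: 1, 2, 4, 23, 46, 92

Possible subgroup orders: {1, 2, 4, 23, 46, 92}


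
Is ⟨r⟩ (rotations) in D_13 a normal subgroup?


H = ⟨r⟩ (rotations) in D_13
The rotation subgroup ⟨r⟩ has index 2 in D_13, so it is normal

Yes, normal subgroup


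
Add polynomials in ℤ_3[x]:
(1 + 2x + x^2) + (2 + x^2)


Add coefficients mod 3:
x^0: 1 + 2 = 0 (mod 3)
x^1: 2 + 0 = 2 (mod 3)
x^2: 1 + 1 = 2 (mod 3)
Result: 2x + 2x^2

f + g = 2x + 2x^2


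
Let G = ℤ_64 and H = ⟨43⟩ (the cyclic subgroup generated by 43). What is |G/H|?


|⟨43⟩| = n / gcd(43, 64) = 64 / 1 = 64
H is normal (ℤ_64 is abelian).
|G/H| = |G| / |H| = 64 / 64 = 1

|G/H| = 1


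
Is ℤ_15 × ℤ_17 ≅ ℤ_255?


Comparing ℤ_15 × ℤ_17 and ℤ_255:
gcd(15,17) = 1, so ℤ_15 × ℤ_17 ≅ ℤ_255 (CRT)

Yes, ℤ_15 × ℤ_17 ≅ ℤ_255


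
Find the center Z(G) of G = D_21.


Z(G) = {g ∈ G | gx = xg for all x ∈ G}
For odd n, Z(D_n) = {e}: no nontrivial rotation commutes with all reflections

Z(D_21) = {e}


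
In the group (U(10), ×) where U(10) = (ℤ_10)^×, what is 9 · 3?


Operation: multiplication mod 10
9 · 3 = (a × b) mod 10 with a = 9, b = 3

9 · 3 = 7


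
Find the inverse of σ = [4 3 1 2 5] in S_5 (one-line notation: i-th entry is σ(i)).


To find σ⁻¹, swap domain and range:
σ(1) = 4 → σ⁻¹(4) = 1
σ(2) = 3 → σ⁻¹(3) = 2
σ(3) = 1 → σ⁻¹(1) = 3
σ(4) = 2 → σ⁻¹(2) = 4
σ(5) = 5 → σ⁻¹(5) = 5

σ⁻¹ = [3 4 2 1 5]


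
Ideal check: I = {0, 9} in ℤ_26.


Check ideal conditions for I = {0, 9} in ℤ_26:
(1) I is an additive subgroup? No
(2) For r ∈ ℤ_26 and a ∈ I: r·a ∈ I? No  [counterexample: r=2, a=9, r·a mod 26 = 18 ∉ I]

No, I is not an ideal of ℤ_26


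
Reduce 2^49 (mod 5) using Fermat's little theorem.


Fermat's little theorem: if p is prime and gcd(a,p)=1, then a^(p-1) ≡ 1 (mod p)
p = 5 is prime, gcd(2,5) = 1
Reduce exponent: 49 mod 4 = 1
So 2^49 ≡ 2^1 (mod 5)
2^1 mod 5 = 2

2^49 ≡ 2 (mod 5)


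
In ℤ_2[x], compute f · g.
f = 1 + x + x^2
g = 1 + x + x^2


Expand and collect like terms; reduce coefficients mod 2:
x^0: 1·1 = 1 ≡ 1 (mod 2)
x^1: 1·1 + 1·1 = 2 ≡ 0 (mod 2)
x^2: 1·1 + 1·1 + 1·1 = 3 ≡ 1 (mod 2)
x^3: 1·1 + 1·1 = 2 ≡ 0 (mod 2)
x^4: 1·1 = 1 ≡ 1 (mod 2)
Result: 1 + x^2 + x^4

f · g = 1 + x^2 + x^4


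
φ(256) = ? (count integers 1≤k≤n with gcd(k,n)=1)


Factor n: 256 = 2^8
φ(n) = n · ∏(1 - 1/p) over distinct primes p | n
φ(256) = 256 · (1 - 1/2) = 128

φ(256) = 128


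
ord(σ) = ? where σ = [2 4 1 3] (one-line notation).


Cycle decomposition: (1 2 4 3)
Cycle lengths: 4
Order = lcm(4) = 4

ord(σ) = 4


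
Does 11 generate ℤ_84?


g generates ℤ_n iff gcd(g, n) = 1
gcd(11, 84) = 1
Since gcd = 1, 11 is a generator.

Yes, 11 generates ℤ_84


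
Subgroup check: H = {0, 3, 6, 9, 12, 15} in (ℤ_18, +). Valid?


Subgroup test for H = {0, 3, 6, 9, 12, 15} in (ℤ_18, +):
(1) 0 ∈ H? Yes
(2) Closure: for all a,b ∈ H, (a+b) mod 18 ∈ H? Yes
(3) Inverses: for all a ∈ H, -a mod 18 ∈ H? Yes

Yes, H is a subgroup of ℤ_18


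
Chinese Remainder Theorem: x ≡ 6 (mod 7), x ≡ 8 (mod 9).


m₁ = 7, m₂ = 9, gcd = 1, so CRT applies. M = m₁·m₂ = 63
Let M₁ = M/m₁ = 9, M₂ = M/m₂ = 7
Find y₁ ≡ M₁⁻¹ (mod m₁): 9⁻¹ ≡ 4 (mod 7)
Find y₂ ≡ M₂⁻¹ (mod m₂): 7⁻¹ ≡ 4 (mod 9)
x = a₁·M₁·y₁ + a₂·M₂·y₂ = 6·9·4 + 8·7·4 = 440
Reduce mod 63: x ≡ 62
Check: 62 mod 7 = 6 ✓, 62 mod 9 = 8 ✓

x ≡ 62 (mod 63)


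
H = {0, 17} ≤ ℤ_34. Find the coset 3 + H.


3 + H = {3 + h (mod 34) : h ∈ H}
3+0=3, 3+17=20

3 + H = {3, 20}


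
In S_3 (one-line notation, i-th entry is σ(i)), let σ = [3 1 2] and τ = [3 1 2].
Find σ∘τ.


σ∘τ: apply τ first, then σ
1 →τ 3 →σ 2
2 →τ 1 →σ 3
3 →τ 2 →σ 1

σ∘τ = [2 3 1]


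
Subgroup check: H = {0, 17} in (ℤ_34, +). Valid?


Subgroup test for H = {0, 17} in (ℤ_34, +):
(1) 0 ∈ H? Yes
(2) Closure: for all a,b ∈ H, (a+b) mod 34 ∈ H? Yes
(3) Inverses: for all a ∈ H, -a mod 34 ∈ H? Yes

Yes, H is a subgroup of ℤ_34


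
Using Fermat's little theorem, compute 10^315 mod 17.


Fermat's little theorem: if p is prime and gcd(a,p)=1, then a^(p-1) ≡ 1 (mod p)
p = 17 is prime, gcd(10,17) = 1
Reduce exponent: 315 mod 16 = 11
So 10^315 ≡ 10^11 (mod 17)
10^11 mod 17 = 3

10^315 ≡ 3 (mod 17)


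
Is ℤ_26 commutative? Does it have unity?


ℤ_26 is a commutative ring with unity 1; 26 = 2×13 is composite, so 2·13 ≡ 0 gives zero divisors (not an integral domain)
Commutative: Yes
Integral domain: No
Has unity: Yes

ℤ_26: Commutative=Yes, Unity=Yes


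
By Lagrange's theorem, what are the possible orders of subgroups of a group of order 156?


Lagrange's theorem: |H| divides |G|
|G| = 156
Divisors of 156: 1, 2, 3, 4, 6, 12, 13, 26, 39, 52, 78, 156

Possible subgroup orders: {1, 2, 3, 4, 6, 12, 13, 26, 39, 52, 78, 156}


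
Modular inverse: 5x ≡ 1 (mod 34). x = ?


Use the extended Euclidean algorithm to write 1 = 5·s + 34·t; then s mod 34 is the inverse.
Euclidean algorithm:
  5 = 0·34 + 5
  34 = 6·5 + 4
  5 = 1·4 + 1
  4 = 4·1 + 0
gcd(5,34) = 1
Back-substitution gives: 5·(7) + 34·(-1) = 1
So 5⁻¹ ≡ 7 ≡ 7 (mod 34)
Check: 5 × 7 = 35 ≡ 1 (mod 34) ✓

5⁻¹ ≡ 7 (mod 34)


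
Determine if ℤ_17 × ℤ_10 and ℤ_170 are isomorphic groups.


Comparing ℤ_17 × ℤ_10 and ℤ_170:
gcd(17,10) = 1, so ℤ_17 × ℤ_10 ≅ ℤ_170 (CRT)

Yes, ℤ_17 × ℤ_10 ≅ ℤ_170


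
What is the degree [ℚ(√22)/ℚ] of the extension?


√22 has minimal polynomial x² - 22 (irreducible over ℚ since 22 is squarefree)

[ℚ(√22)/ℚ] = 2


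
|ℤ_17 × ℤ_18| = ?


|A × B| = |A| · |B|
|ℤ_17 × ℤ_18| = 17 × 18 = 306

|ℤ_17 × ℤ_18| = 306


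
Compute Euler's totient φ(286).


Factor n: 286 = 2 × 11 × 13
φ(n) = n · ∏(1 - 1/p) over distinct primes p | n
φ(286) = 286 · (1 - 1/2) · (1 - 1/11) · (1 - 1/13) = 120

φ(286) = 120


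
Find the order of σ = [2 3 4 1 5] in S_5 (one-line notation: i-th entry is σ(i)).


Cycle decomposition: (1 2 3 4)
Cycle lengths: 4
Order = lcm(4) = 4

ord(σ) = 4


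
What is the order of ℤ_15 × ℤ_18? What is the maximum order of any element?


|ℤ_15 × ℤ_18| = 15 × 18 = 270
Max element order = lcm(15,18) = 90
Cyclic? No (gcd=3)

|ℤ_15×ℤ_18| = 270, max element order = 90


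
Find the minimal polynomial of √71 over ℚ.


√71 satisfies x² - 71 = 0, irreducible over ℚ since 71 is squarefree

Minimal polynomial: x² - 71


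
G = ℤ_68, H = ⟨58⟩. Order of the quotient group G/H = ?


|⟨58⟩| = n / gcd(58, 68) = 68 / 2 = 34
H is normal (ℤ_68 is abelian).
|G/H| = |G| / |H| = 68 / 34 = 2

|G/H| = 2


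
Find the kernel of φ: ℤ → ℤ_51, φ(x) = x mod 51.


Kernel = preimage of identity
ker(φ) = {x ∈ ℤ : x ≡ 0 (mod 51)} = 51ℤ = {0, ±51, ±102, ...}

ker(φ) = 51ℤ


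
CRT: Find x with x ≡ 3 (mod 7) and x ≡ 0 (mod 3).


m₁ = 7, m₂ = 3, gcd = 1, so CRT applies. M = m₁·m₂ = 21
Let M₁ = M/m₁ = 3, M₂ = M/m₂ = 7
Find y₁ ≡ M₁⁻¹ (mod m₁): 3⁻¹ ≡ 5 (mod 7)
Find y₂ ≡ M₂⁻¹ (mod m₂): 7⁻¹ ≡ 1 (mod 3)
x = a₁·M₁·y₁ + a₂·M₂·y₂ = 3·3·5 + 0·7·1 = 45
Reduce mod 21: x ≡ 3
Check: 3 mod 7 = 3 ✓, 3 mod 3 = 0 ✓

x ≡ 3 (mod 21)


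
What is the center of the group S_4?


Z(G) = {g ∈ G | gx = xg for all x ∈ G}
S_n is non-abelian for n ≥ 3; Z(S_4) is trivial

Z(S_4) = {e}


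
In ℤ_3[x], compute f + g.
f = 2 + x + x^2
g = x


Add coefficients mod 3:
x^0: 2 + 0 = 2 (mod 3)
x^1: 1 + 1 = 2 (mod 3)
x^2: 1 + 0 = 1 (mod 3)
Result: 2 + 2x + x^2

f + g = 2 + 2x + x^2


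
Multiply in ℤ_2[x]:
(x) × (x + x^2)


Expand and collect like terms; reduce coefficients mod 2:
x^0: 0·0 = 0 ≡ 0 (mod 2)
x^1: 0·1 + 1·0 = 0 ≡ 0 (mod 2)
x^2: 0·1 + 1·1 = 1 ≡ 1 (mod 2)
x^3: 1·1 = 1 ≡ 1 (mod 2)
Result: x^2 + x^3

f · g = x^2 + x^3


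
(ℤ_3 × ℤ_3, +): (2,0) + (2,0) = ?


Operation: componentwise addition mod (3, 3)
(2,0) + (2,0) = ((a₁+b₁) mod 3, (a₂+b₂) mod 3) with a = (2,0), b = (2,0)

(2,0) + (2,0) = (1,0)


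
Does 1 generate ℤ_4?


g generates ℤ_n iff gcd(g, n) = 1
gcd(1, 4) = 1
Since gcd = 1, 1 is a generator.

Yes, 1 generates ℤ_4


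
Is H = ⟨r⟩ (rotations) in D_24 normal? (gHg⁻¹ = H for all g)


H = ⟨r⟩ (rotations) in D_24
The rotation subgroup ⟨r⟩ has index 2 in D_24, so it is normal

Yes, normal subgroup


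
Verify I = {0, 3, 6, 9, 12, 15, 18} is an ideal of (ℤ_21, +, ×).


Check ideal conditions for I = {0, 3, 6, 9, 12, 15, 18} in ℤ_21:
(1) I is an additive subgroup? Yes
(2) For r ∈ ℤ_21 and a ∈ I: r·a ∈ I? Yes

Yes, I is an ideal of ℤ_21


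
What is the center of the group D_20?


Z(G) = {g ∈ G | gx = xg for all x ∈ G}
For even n, Z(D_n) = {e, r^(n/2)}: the 180° rotation r^10 commutes with every reflection and rotation

Z(D_20) = {e, r^10}


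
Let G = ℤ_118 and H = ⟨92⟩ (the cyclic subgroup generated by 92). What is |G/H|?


|⟨92⟩| = n / gcd(92, 118) = 118 / 2 = 59
H is normal (ℤ_118 is abelian).
|G/H| = |G| / |H| = 118 / 59 = 2

|G/H| = 2


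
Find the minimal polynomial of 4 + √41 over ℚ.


Let α = 4 + √41. Then α - 4 = √41, so (α - 4)² = 41, giving α² - 8α - 25 = 0. Degree 2 and α ∉ ℚ, so this is the minimal polynomial.

Minimal polynomial: x² - 8x - 25


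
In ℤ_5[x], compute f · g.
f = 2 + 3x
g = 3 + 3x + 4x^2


Expand and collect like terms; reduce coefficients mod 5:
x^0: 2·3 = 6 ≡ 1 (mod 5)
x^1: 2·3 + 3·3 = 15 ≡ 0 (mod 5)
x^2: 2·4 + 3·3 = 17 ≡ 2 (mod 5)
x^3: 3·4 = 12 ≡ 2 (mod 5)
Result: 1 + 2x^2 + 2x^3

f · g = 1 + 2x^2 + 2x^3


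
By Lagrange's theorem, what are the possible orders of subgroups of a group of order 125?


Lagrange's theorem: |H| divides |G|
|G| = 125
Divisors of 125: 1, 5, 25, 125

Possible subgroup orders: {1, 5, 25, 125}


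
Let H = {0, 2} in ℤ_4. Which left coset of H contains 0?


0 + H = {0 + h (mod 4) : h ∈ H}
0+0=0, 0+2=2

0 + H = {0, 2}


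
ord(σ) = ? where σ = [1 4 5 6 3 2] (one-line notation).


Cycle decomposition: (2 4 6) (3 5)
Cycle lengths: 3, 2
Order = lcm(3, 2) = 6

ord(σ) = 6


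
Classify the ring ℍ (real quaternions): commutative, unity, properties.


quaternion multiplication is non-commutative (ij = k ≠ ji = -k); has unity 1; a division ring but not an integral domain since integral domains are commutative by convention
Commutative: No
Integral domain: No
Has unity: Yes

ℍ (real quaternions): Commutative=No, Unity=Yes


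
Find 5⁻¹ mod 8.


Use the extended Euclidean algorithm to write 1 = 5·s + 8·t; then s mod 8 is the inverse.
Euclidean algorithm:
  5 = 0·8 + 5
  8 = 1·5 + 3
  5 = 1·3 + 2
  3 = 1·2 + 1
  2 = 2·1 + 0
gcd(5,8) = 1
Back-substitution gives: 5·(-3) + 8·(2) = 1
So 5⁻¹ ≡ -3 ≡ 5 (mod 8)
Check: 5 × 5 = 25 ≡ 1 (mod 8) ✓

5⁻¹ ≡ 5 (mod 8)


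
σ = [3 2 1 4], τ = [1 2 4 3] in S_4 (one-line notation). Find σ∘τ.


σ∘τ: apply τ first, then σ
1 →τ 1 →σ 3
2 →τ 2 →σ 2
3 →τ 4 →σ 4
4 →τ 3 →σ 1

σ∘τ = [3 2 4 1]


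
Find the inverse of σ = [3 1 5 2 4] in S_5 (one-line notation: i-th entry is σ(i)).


To find σ⁻¹, swap domain and range:
σ(1) = 3 → σ⁻¹(3) = 1
σ(2) = 1 → σ⁻¹(1) = 2
σ(3) = 5 → σ⁻¹(5) = 3
σ(4) = 2 → σ⁻¹(2) = 4
σ(5) = 4 → σ⁻¹(4) = 5

σ⁻¹ = [2 4 1 5 3]


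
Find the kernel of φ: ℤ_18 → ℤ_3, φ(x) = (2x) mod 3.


Kernel = preimage of identity
ker(φ) = {x ∈ ℤ_18 : 2x ≡ 0 (mod 3)}. Since 3 | 18, φ is well-defined. The kernel is the cyclic subgroup ⟨3⟩ of ℤ_18 (order 6), i.e. {0, 3, 6, 9, 12, 15}

ker(φ) = {0, 3, 6, 9, 12, 15}


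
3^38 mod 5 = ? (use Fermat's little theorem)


Fermat's little theorem: if p is prime and gcd(a,p)=1, then a^(p-1) ≡ 1 (mod p)
p = 5 is prime, gcd(3,5) = 1
Reduce exponent: 38 mod 4 = 2
So 3^38 ≡ 3^2 (mod 5)
3^2 mod 5 = 4

3^38 ≡ 4 (mod 5)


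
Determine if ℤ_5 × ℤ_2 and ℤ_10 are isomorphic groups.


Comparing ℤ_5 × ℤ_2 and ℤ_10:
gcd(5,2) = 1, so ℤ_5 × ℤ_2 ≅ ℤ_10 (CRT)

Yes, ℤ_5 × ℤ_2 ≅ ℤ_10


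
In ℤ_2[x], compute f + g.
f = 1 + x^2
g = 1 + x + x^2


Add coefficients mod 2:
x^0: 1 + 1 = 0 (mod 2)
x^1: 0 + 1 = 1 (mod 2)
x^2: 1 + 1 = 0 (mod 2)
Result: x

f + g = x


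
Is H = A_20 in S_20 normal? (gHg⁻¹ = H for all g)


H = A_20 in S_20
A_20 has index 2 in S_20, and every subgroup of index 2 is normal

Yes, normal subgroup


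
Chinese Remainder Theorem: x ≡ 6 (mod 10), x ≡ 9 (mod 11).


m₁ = 10, m₂ = 11, gcd = 1, so CRT applies. M = m₁·m₂ = 110
Let M₁ = M/m₁ = 11, M₂ = M/m₂ = 10
Find y₁ ≡ M₁⁻¹ (mod m₁): 11⁻¹ ≡ 1 (mod 10)
Find y₂ ≡ M₂⁻¹ (mod m₂): 10⁻¹ ≡ 10 (mod 11)
x = a₁·M₁·y₁ + a₂·M₂·y₂ = 6·11·1 + 9·10·10 = 966
Reduce mod 110: x ≡ 86
Check: 86 mod 10 = 6 ✓, 86 mod 11 = 9 ✓

x ≡ 86 (mod 110)


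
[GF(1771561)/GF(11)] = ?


GF(1771561) = GF(11^6), so the extension degree is 6

[GF(1771561)/GF(11)] = 6


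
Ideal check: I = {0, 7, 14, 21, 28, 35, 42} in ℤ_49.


Check ideal conditions for I = {0, 7, 14, 21, 28, 35, 42} in ℤ_49:
(1) I is an additive subgroup? Yes
(2) For r ∈ ℤ_49 and a ∈ I: r·a ∈ I? Yes

Yes, I is an ideal of ℤ_49


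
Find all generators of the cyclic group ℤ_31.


g generates ℤ_n iff gcd(g,n) = 1
Prime factors of 31: 31
Generators are g ∈ {1,...,30} not divisible by any of these primes.
Generators: {1, 2, 3, 4, 5, 6, 7, 8, 9, 10, 11, 12, 13, 14, 15, 16, 17, 18, 19, 20, 21, 22, 23, 24, 25, 26, 27, 28, 29, 30}
Number of generators = φ(31) = 30

Generators of ℤ_31 = {1, 2, 3, 4, 5, 6, 7, 8, 9, 10, 11, 12, 13, 14, 15, 16, 17, 18, 19, 20, 21, 22, 23, 24, 25, 26, 27, 28, 29, 30}


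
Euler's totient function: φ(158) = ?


Factor n: 158 = 2 × 79
φ(n) = n · ∏(1 - 1/p) over distinct primes p | n
φ(158) = 158 · (1 - 1/2) · (1 - 1/79) = 78

φ(158) = 78


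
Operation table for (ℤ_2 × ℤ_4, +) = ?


Elements: {(0,0), (0,1), (0,2), (0,3), (1,0), (1,1), (1,2), (1,3)}
Operation: componentwise addition mod (2, 4)
Entry (a, b) = ((a₁+b₁) mod 2, (a₂+b₂) mod 4)

Cayley table:
      | (0,0) | (0,1) | (0,2) | (0,3) | (1,0) | (1,1) | (1,2) | (1,3)
(0,0) | (0,0) | (0,1) | (0,2) | (0,3) | (1,0) | (1,1) | (1,2) | (1,3)
(0,1) | (0,1) | (0,2) | (0,3) | (0,0) | (1,1) | (1,2) | (1,3) | (1,0)
(0,2) | (0,2) | (0,3) | (0,0) | (0,1) | (1,2) | (1,3) | (1,0) | (1,1)
(0,3) | (0,3) | (0,0) | (0,1) | (0,2) | (1,3) | (1,0) | (1,1) | (1,2)
(1,0) | (1,0) | (1,1) | (1,2) | (1,3) | (0,0) | (0,1) | (0,2) | (0,3)
(1,1) | (1,1) | (1,2) | (1,3) | (1,0) | (0,1) | (0,2) | (0,3) | (0,0)
(1,2) | (1,2) | (1,3) | (1,0) | (1,1) | (0,2) | (0,3) | (0,0) | (0,1)
(1,3) | (1,3) | (1,0) | (1,1) | (1,2) | (0,3) | (0,0) | (0,1) | (0,2)
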